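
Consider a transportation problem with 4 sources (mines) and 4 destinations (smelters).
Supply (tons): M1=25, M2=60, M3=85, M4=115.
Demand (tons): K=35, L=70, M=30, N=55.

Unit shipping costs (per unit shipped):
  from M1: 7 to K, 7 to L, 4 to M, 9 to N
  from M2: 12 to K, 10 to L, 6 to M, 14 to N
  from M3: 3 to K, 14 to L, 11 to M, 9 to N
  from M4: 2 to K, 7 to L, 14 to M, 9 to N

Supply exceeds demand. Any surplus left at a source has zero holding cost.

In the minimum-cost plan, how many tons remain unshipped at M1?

0

An optimal plan:
  M1–M: 25 tons
  M2–M: 5 tons
  M3–N: 45 tons
  M4–K: 35 tons
  M4–L: 70 tons
  M4–N: 10 tons
Total cost = 1185.
M1 ships 25 of its 25, leaving 0.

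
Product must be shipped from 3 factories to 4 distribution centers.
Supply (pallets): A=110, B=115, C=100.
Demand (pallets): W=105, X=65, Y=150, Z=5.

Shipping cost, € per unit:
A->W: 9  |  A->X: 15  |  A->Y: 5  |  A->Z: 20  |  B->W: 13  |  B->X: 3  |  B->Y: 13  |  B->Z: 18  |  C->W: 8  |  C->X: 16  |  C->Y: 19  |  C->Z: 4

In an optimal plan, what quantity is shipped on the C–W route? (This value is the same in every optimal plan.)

95

Optimal shipments:
  A->Y: 110 pallets
  B->W: 10 pallets
  B->X: 65 pallets
  B->Y: 40 pallets
  C->W: 95 pallets
  C->Z: 5 pallets
Total cost = €2175.
So C→W carries 95 pallets.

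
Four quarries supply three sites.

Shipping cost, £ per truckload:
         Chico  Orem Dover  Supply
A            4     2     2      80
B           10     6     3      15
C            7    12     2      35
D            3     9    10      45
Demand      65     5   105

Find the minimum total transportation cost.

A cheapest plan:
  A to Chico: 20 truckloads
  A to Orem: 5 truckloads
  A to Dover: 55 truckloads
  B to Dover: 15 truckloads
  C to Dover: 35 truckloads
  D to Chico: 45 truckloads
Total cost = £450.

450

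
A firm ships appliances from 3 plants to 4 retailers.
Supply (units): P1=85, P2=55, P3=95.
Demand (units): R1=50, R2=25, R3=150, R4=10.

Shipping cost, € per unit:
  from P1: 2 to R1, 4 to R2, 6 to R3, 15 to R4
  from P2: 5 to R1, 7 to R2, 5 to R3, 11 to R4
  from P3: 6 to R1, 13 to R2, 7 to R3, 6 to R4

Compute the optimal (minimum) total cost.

One minimum-cost allocation:
  P1 to R1: 50 units
  P1 to R2: 25 units
  P1 to R3: 10 units
  P2 to R3: 55 units
  P3 to R3: 85 units
  P3 to R4: 10 units
Total cost = €1190.
(Supply check: P1 ships 85; P2 ships 55; P3 ships 95.)

1190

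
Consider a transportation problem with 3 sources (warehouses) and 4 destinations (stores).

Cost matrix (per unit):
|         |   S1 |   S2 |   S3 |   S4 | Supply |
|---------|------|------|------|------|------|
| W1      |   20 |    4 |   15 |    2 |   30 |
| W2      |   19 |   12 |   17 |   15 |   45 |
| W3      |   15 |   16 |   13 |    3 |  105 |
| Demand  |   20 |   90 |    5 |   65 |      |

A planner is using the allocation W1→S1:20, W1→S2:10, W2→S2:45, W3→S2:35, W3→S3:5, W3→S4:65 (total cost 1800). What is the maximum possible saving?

340

Current plan cost = 20·20 + 10·4 + 45·12 + 35·16 + 5·13 + 65·3 = 1800.
Optimal plan:
  W1 to S2: 30 × 4 = 120
  W2 to S2: 45 × 12 = 540
  W3 to S1: 20 × 15 = 300
  W3 to S2: 15 × 16 = 240
  W3 to S3: 5 × 13 = 65
  W3 to S4: 65 × 3 = 195
Optimal cost = 1460.
Saving = 1800 − 1460 = 340.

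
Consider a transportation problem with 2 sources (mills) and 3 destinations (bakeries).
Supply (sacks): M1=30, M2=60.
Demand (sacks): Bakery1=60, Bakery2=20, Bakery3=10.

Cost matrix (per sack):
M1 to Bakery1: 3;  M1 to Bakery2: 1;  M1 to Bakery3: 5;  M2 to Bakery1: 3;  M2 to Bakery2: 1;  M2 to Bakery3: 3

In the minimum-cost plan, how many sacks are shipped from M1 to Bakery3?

0

Optimal shipments:
  M1 to Bakery1: 10 × 3 = 30
  M1 to Bakery2: 20 × 1 = 20
  M2 to Bakery1: 50 × 3 = 150
  M2 to Bakery3: 10 × 3 = 30
Total cost = 230.
The route M1→Bakery3 is not used.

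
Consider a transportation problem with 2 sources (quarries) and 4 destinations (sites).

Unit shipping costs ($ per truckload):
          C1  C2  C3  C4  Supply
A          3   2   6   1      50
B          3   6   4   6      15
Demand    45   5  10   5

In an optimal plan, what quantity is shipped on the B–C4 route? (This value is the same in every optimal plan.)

0

The minimum-cost plan:
  A to C1: 40 truckloads
  A to C2: 5 truckloads
  A to C4: 5 truckloads
  B to C1: 5 truckloads
  B to C3: 10 truckloads
Total cost = $190.
The route B→C4 is not used.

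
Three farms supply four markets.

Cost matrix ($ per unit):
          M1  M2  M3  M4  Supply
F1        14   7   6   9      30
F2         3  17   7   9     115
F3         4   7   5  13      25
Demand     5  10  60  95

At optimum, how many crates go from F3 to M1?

0

The minimum-cost plan:
  F1–M2: 10 crates
  F1–M3: 20 crates
  F2–M1: 5 crates
  F2–M3: 15 crates
  F2–M4: 95 crates
  F3–M3: 25 crates
Total cost = $1290.
The route F3→M1 is not used.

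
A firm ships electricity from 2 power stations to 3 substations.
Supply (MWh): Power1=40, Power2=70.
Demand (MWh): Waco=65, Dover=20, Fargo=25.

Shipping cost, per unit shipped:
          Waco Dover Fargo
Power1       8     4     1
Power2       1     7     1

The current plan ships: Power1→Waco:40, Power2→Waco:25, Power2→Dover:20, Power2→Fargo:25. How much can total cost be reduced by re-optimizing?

Current plan cost = 40·8 + 25·1 + 20·7 + 25·1 = 510.
Optimal plan:
  Power1 to Dover: 20 MWh
  Power1 to Fargo: 20 MWh
  Power2 to Waco: 65 MWh
  Power2 to Fargo: 5 MWh
Optimal cost = 170.
Saving = 510 − 170 = 340.

340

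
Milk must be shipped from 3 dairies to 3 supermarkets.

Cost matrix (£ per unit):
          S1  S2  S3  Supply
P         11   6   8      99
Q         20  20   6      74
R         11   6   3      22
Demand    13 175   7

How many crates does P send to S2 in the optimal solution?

Optimal shipments:
  P–S2: 99 crates
  Q–S1: 13 crates
  Q–S2: 54 crates
  Q–S3: 7 crates
  R–S2: 22 crates
Total cost = £2108.
So P→S2 carries 99 crates.

99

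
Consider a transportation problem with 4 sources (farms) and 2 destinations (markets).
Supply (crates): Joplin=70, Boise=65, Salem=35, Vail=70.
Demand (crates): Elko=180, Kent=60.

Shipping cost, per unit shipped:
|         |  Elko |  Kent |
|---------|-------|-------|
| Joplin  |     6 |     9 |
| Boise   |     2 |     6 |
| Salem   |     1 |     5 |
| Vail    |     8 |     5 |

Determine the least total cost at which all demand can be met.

965

Optimal allocation:
  Joplin to Elko: 70 × 6 = 420
  Boise to Elko: 65 × 2 = 130
  Salem to Elko: 35 × 1 = 35
  Vail to Elko: 10 × 8 = 80
  Vail to Kent: 60 × 5 = 300
Total = 420 + 130 + 35 + 80 + 300 = 965.
(Supply check: Joplin ships 70; Boise ships 65; Salem ships 35; Vail ships 70.)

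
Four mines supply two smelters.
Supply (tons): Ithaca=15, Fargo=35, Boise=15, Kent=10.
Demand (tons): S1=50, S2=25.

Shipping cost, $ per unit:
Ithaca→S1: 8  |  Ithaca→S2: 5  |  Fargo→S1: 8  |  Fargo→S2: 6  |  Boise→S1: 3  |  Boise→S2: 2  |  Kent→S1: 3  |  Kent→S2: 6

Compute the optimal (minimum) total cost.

410

One minimum-cost allocation:
  Ithaca->S2: 15 × $5 = $75
  Fargo->S1: 25 × $8 = $200
  Fargo->S2: 10 × $6 = $60
  Boise->S1: 15 × $3 = $45
  Kent->S1: 10 × $3 = $30
Total = 75 + 200 + 60 + 45 + 30 = $410.
(Supply check: Ithaca ships 15; Fargo ships 35; Boise ships 15; Kent ships 10.)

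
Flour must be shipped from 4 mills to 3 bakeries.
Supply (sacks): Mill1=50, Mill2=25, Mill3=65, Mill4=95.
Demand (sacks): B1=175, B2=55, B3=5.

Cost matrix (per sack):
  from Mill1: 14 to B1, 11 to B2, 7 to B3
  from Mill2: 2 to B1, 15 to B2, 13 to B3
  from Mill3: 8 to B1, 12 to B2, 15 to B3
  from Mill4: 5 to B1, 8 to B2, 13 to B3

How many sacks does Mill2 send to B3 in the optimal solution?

0

Optimal shipments:
  Mill1–B2: 45 sacks
  Mill1–B3: 5 sacks
  Mill2–B1: 25 sacks
  Mill3–B1: 65 sacks
  Mill4–B1: 85 sacks
  Mill4–B2: 10 sacks
Total cost = 1605.
The route Mill2→B3 is not used.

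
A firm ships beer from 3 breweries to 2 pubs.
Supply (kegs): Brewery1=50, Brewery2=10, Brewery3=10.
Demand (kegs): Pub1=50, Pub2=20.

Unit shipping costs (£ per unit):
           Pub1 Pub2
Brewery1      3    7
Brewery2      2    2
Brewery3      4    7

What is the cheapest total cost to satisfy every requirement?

240

A cheapest plan:
  Brewery1 to Pub1: 50 × £3 = £150
  Brewery2 to Pub2: 10 × £2 = £20
  Brewery3 to Pub2: 10 × £7 = £70
Total = 150 + 20 + 70 = £240.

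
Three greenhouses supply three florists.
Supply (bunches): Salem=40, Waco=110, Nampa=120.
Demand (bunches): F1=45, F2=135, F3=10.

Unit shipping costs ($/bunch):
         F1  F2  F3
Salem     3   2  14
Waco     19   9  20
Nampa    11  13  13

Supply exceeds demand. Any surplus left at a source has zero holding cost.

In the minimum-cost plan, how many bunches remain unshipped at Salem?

Minimum-cost shipments:
  Salem→F1: 15 bunches
  Salem→F2: 25 bunches
  Waco→F2: 110 bunches
  Nampa→F1: 30 bunches
  Nampa→F3: 10 bunches
Total cost = $1545.
Salem ships 40 of its 40, leaving 0.

0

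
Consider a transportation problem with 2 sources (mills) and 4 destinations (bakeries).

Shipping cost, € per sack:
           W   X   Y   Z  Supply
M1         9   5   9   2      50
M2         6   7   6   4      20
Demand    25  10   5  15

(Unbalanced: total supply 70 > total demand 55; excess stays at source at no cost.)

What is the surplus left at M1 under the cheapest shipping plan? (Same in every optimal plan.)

An optimal plan:
  M1→W: 5 × €9 = €45
  M1→X: 10 × €5 = €50
  M1→Y: 5 × €9 = €45
  M1→Z: 15 × €2 = €30
  M2→W: 20 × €6 = €120
Total cost = €290.
M1 ships 35 of its 50, leaving 15.

15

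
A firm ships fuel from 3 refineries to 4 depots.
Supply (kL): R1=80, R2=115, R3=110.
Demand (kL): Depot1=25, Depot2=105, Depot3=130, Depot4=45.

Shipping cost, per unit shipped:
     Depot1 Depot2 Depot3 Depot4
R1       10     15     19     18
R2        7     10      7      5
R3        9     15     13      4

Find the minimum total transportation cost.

Optimal allocation:
  R1->Depot2: 80 kL
  R2->Depot3: 115 kL
  R3->Depot1: 25 kL
  R3->Depot2: 25 kL
  R3->Depot3: 15 kL
  R3->Depot4: 45 kL
Total cost = 2980.

2980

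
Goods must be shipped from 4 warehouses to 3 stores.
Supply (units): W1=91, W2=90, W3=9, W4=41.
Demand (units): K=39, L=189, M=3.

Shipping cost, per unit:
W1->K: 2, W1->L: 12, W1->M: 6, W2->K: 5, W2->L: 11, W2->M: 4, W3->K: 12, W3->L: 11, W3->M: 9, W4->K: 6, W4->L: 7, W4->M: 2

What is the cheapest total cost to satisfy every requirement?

2057

Optimal allocation:
  W1->K: 39 × 2 = 78
  W1->L: 52 × 12 = 624
  W2->L: 87 × 11 = 957
  W2->M: 3 × 4 = 12
  W3->L: 9 × 11 = 99
  W4->L: 41 × 7 = 287
Total = 78 + 624 + 957 + 12 + 99 + 287 = 2057.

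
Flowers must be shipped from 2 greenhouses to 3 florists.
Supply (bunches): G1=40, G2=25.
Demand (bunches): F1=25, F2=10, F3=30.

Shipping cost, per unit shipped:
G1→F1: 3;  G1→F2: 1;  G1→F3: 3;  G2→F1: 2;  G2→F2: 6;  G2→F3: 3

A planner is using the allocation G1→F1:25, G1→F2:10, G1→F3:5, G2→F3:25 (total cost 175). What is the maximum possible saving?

Current plan cost = 25·3 + 10·1 + 5·3 + 25·3 = 175.
Optimal plan:
  G1 to F2: 10 bunches
  G1 to F3: 30 bunches
  G2 to F1: 25 bunches
Optimal cost = 150.
Saving = 175 − 150 = 25.

25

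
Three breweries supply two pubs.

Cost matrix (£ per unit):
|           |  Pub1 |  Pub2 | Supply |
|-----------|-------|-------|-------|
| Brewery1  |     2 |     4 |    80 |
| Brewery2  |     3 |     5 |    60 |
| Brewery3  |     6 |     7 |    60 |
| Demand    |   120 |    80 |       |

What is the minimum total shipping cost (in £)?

800

One minimum-cost allocation:
  Brewery1->Pub1: 80 × £2 = £160
  Brewery2->Pub1: 40 × £3 = £120
  Brewery2->Pub2: 20 × £5 = £100
  Brewery3->Pub2: 60 × £7 = £420
Total = 160 + 120 + 100 + 420 = £800.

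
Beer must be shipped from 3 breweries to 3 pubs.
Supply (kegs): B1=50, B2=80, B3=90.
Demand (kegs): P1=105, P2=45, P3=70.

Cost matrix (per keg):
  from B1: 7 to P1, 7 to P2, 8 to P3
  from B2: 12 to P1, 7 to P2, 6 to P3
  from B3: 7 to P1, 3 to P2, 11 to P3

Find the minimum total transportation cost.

1330

One minimum-cost allocation:
  B1–P1: 50 × 7 = 350
  B2–P2: 10 × 7 = 70
  B2–P3: 70 × 6 = 420
  B3–P1: 55 × 7 = 385
  B3–P2: 35 × 3 = 105
Total = 350 + 70 + 420 + 385 + 105 = 1330.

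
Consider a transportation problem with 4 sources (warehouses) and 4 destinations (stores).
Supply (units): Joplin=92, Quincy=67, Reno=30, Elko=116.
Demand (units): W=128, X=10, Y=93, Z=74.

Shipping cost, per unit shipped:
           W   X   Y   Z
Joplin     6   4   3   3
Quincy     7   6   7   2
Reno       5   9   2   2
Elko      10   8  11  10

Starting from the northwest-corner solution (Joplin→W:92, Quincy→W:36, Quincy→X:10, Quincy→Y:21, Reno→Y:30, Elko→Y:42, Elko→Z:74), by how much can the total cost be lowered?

Current plan cost = 92·6 + 36·7 + 10·6 + 21·7 + 30·2 + 42·11 + 74·10 = 2273.
Optimal plan:
  Joplin→W: 12 × 6 = 72
  Joplin→X: 10 × 4 = 40
  Joplin→Y: 63 × 3 = 189
  Joplin→Z: 7 × 3 = 21
  Quincy→Z: 67 × 2 = 134
  Reno→Y: 30 × 2 = 60
  Elko→W: 116 × 10 = 1160
Optimal cost = 1676.
Saving = 2273 − 1676 = 597.

597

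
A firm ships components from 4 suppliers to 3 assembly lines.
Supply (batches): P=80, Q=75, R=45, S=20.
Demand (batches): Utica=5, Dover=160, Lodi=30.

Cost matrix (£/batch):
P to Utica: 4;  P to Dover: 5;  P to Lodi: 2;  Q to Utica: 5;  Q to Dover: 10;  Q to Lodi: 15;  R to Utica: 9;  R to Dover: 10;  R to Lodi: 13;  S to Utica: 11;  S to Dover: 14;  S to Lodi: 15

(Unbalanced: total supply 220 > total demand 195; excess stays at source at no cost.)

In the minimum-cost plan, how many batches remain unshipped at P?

0

Minimum-cost shipments:
  P to Dover: 50 batches
  P to Lodi: 30 batches
  Q to Utica: 5 batches
  Q to Dover: 65 batches
  R to Dover: 45 batches
Total cost = £1435.
P ships 80 of its 80, leaving 0.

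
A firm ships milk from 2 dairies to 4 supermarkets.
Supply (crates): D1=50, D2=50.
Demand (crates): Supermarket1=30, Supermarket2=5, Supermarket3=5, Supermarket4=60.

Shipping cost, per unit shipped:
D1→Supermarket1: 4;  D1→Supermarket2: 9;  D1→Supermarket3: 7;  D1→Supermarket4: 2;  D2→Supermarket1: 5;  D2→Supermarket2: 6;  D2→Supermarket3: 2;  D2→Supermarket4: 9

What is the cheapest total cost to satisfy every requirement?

380

One minimum-cost allocation:
  D1 to Supermarket4: 50 × 2 = 100
  D2 to Supermarket1: 30 × 5 = 150
  D2 to Supermarket2: 5 × 6 = 30
  D2 to Supermarket3: 5 × 2 = 10
  D2 to Supermarket4: 10 × 9 = 90
Total = 100 + 150 + 30 + 10 + 90 = 380.
(Supply check: D1 ships 50; D2 ships 50.)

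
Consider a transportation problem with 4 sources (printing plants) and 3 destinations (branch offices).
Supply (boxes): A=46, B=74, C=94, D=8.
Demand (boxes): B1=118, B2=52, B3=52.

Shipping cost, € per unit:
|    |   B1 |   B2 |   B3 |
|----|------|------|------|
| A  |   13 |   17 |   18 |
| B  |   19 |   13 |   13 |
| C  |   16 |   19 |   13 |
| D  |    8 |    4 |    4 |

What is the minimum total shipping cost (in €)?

3030

One minimum-cost allocation:
  A to B1: 46 × €13 = €598
  B to B2: 52 × €13 = €676
  B to B3: 22 × €13 = €286
  C to B1: 72 × €16 = €1152
  C to B3: 22 × €13 = €286
  D to B3: 8 × €4 = €32
Total = 598 + 676 + 286 + 1152 + 286 + 32 = €3030.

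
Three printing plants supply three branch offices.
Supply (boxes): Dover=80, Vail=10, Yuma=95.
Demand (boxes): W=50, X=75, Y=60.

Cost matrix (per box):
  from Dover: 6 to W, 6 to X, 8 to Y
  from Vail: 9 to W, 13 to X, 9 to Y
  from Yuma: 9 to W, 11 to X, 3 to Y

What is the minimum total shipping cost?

A cheapest plan:
  Dover→W: 5 × 6 = 30
  Dover→X: 75 × 6 = 450
  Vail→W: 10 × 9 = 90
  Yuma→W: 35 × 9 = 315
  Yuma→Y: 60 × 3 = 180
Total = 30 + 450 + 90 + 315 + 180 = 1065.

1065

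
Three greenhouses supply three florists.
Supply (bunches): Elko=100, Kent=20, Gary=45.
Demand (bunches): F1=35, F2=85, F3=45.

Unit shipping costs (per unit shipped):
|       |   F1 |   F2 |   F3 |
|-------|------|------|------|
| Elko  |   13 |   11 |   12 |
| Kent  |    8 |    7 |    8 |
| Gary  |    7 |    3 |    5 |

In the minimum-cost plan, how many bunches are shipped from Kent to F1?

The minimum-cost plan:
  Elko→F1: 15 × 13 = 195
  Elko→F2: 40 × 11 = 440
  Elko→F3: 45 × 12 = 540
  Kent→F1: 20 × 8 = 160
  Gary→F2: 45 × 3 = 135
Total cost = 1470.
So Kent→F1 carries 20 bunches.

20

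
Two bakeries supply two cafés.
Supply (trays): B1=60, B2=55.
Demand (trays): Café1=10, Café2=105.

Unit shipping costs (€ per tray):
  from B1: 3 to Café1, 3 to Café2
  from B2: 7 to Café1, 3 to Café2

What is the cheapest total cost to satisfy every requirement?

345

Optimal allocation:
  B1–Café1: 10 × €3 = €30
  B1–Café2: 50 × €3 = €150
  B2–Café2: 55 × €3 = €165
Total = 30 + 150 + 165 = €345.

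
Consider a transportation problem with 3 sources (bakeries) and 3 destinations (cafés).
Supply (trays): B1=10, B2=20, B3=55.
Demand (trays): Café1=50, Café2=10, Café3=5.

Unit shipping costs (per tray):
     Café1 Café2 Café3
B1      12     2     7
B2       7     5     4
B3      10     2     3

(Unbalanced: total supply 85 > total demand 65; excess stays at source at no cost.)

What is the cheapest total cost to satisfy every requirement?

475

An optimal shipping plan:
  B1 to Café2: 10 trays
  B2 to Café1: 20 trays
  B3 to Café1: 30 trays
  B3 to Café3: 5 trays
Total cost = 475.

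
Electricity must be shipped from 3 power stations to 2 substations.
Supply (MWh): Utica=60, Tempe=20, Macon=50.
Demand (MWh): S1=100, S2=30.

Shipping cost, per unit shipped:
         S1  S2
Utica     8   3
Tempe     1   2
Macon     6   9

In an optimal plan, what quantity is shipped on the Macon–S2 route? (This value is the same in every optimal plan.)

0

Solving gives:
  Utica→S1: 30 × 8 = 240
  Utica→S2: 30 × 3 = 90
  Tempe→S1: 20 × 1 = 20
  Macon→S1: 50 × 6 = 300
Total cost = 650.
The route Macon→S2 is not used.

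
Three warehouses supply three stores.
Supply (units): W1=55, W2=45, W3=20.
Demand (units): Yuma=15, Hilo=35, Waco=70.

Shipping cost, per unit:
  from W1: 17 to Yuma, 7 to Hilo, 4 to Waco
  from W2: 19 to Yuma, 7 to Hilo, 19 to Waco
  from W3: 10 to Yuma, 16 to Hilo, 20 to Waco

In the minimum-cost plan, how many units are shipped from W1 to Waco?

55

Solving gives:
  W1->Waco: 55 × 4 = 220
  W2->Hilo: 35 × 7 = 245
  W2->Waco: 10 × 19 = 190
  W3->Yuma: 15 × 10 = 150
  W3->Waco: 5 × 20 = 100
Total cost = 905.
So W1→Waco carries 55 units.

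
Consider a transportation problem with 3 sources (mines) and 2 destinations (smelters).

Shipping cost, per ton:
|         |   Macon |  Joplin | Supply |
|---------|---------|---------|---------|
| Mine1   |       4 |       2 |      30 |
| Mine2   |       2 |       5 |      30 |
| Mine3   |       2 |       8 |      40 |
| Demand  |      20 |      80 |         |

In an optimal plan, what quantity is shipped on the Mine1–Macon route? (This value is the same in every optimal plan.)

Solving gives:
  Mine1→Joplin: 30 × 2 = 60
  Mine2→Joplin: 30 × 5 = 150
  Mine3→Macon: 20 × 2 = 40
  Mine3→Joplin: 20 × 8 = 160
Total cost = 410.
The route Mine1→Macon is not used.

0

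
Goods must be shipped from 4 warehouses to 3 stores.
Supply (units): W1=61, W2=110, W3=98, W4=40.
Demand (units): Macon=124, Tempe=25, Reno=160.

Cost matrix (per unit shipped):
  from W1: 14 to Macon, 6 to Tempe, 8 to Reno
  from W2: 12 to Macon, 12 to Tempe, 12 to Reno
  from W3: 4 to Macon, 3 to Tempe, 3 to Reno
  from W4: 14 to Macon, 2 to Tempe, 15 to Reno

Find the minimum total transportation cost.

A cheapest plan:
  W1→Reno: 61 × 8 = 488
  W2→Macon: 109 × 12 = 1308
  W2→Reno: 1 × 12 = 12
  W3→Reno: 98 × 3 = 294
  W4→Macon: 15 × 14 = 210
  W4→Tempe: 25 × 2 = 50
Total = 488 + 1308 + 12 + 294 + 210 + 50 = 2362.
(Supply check: W1 ships 61; W2 ships 110; W3 ships 98; W4 ships 40.)

2362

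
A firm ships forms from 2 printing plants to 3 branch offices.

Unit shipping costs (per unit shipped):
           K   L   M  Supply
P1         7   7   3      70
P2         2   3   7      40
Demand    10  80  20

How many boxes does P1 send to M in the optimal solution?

20

Solving gives:
  P1 to L: 50 × 7 = 350
  P1 to M: 20 × 3 = 60
  P2 to K: 10 × 2 = 20
  P2 to L: 30 × 3 = 90
Total cost = 520.
So P1→M carries 20 boxes.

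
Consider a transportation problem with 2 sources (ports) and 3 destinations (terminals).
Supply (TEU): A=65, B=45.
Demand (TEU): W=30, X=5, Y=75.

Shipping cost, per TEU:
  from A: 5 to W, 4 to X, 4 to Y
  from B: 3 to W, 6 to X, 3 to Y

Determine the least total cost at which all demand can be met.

Optimal allocation:
  A→X: 5 TEU
  A→Y: 60 TEU
  B→W: 30 TEU
  B→Y: 15 TEU
Total cost = 395.

395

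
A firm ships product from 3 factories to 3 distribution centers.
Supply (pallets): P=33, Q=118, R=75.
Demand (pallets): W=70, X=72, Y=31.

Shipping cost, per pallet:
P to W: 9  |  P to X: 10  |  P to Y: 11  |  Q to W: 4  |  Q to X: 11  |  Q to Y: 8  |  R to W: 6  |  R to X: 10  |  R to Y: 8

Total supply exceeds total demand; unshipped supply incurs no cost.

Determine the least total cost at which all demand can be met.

An optimal shipping plan:
  P->X: 33 × 10 = 330
  Q->W: 70 × 4 = 280
  Q->Y: 31 × 8 = 248
  R->X: 39 × 10 = 390
Total = 330 + 280 + 248 + 390 = 1248.
(Supply check: P ships 33; Q ships 101; R ships 39.)

1248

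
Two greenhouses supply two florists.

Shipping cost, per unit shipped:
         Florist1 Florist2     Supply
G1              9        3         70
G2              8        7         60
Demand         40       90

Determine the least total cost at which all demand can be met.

670

An optimal shipping plan:
  G1 to Florist2: 70 × 3 = 210
  G2 to Florist1: 40 × 8 = 320
  G2 to Florist2: 20 × 7 = 140
Total = 210 + 320 + 140 = 670.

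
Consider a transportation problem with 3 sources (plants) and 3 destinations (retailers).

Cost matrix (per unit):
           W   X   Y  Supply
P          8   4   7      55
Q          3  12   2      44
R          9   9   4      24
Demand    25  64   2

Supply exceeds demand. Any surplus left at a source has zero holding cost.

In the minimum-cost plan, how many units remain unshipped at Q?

Minimum-cost shipments:
  P to X: 55 × 4 = 220
  Q to W: 25 × 3 = 75
  Q to Y: 2 × 2 = 4
  R to X: 9 × 9 = 81
Total cost = 380.
Q ships 27 of its 44, leaving 17.

17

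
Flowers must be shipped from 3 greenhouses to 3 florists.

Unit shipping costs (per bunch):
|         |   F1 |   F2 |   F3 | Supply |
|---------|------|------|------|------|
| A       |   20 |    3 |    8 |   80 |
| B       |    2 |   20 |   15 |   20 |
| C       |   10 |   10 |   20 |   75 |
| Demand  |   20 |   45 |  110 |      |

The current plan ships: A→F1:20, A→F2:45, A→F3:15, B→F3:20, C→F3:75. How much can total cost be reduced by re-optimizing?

Current plan cost = 20·20 + 45·3 + 15·8 + 20·15 + 75·20 = 2455.
Optimal plan:
  A->F3: 80 × 8 = 640
  B->F1: 20 × 2 = 40
  C->F2: 45 × 10 = 450
  C->F3: 30 × 20 = 600
Optimal cost = 1730.
Saving = 2455 − 1730 = 725.

725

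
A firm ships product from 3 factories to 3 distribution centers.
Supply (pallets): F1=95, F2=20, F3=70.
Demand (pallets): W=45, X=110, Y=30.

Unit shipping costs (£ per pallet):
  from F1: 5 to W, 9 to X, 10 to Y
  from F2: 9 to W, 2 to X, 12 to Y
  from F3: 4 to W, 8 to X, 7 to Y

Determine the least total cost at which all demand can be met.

1245

Optimal allocation:
  F1–W: 5 × £5 = £25
  F1–X: 90 × £9 = £810
  F2–X: 20 × £2 = £40
  F3–W: 40 × £4 = £160
  F3–Y: 30 × £7 = £210
Total = 25 + 810 + 40 + 160 + 210 = £1245.
(Supply check: F1 ships 95; F2 ships 20; F3 ships 70.)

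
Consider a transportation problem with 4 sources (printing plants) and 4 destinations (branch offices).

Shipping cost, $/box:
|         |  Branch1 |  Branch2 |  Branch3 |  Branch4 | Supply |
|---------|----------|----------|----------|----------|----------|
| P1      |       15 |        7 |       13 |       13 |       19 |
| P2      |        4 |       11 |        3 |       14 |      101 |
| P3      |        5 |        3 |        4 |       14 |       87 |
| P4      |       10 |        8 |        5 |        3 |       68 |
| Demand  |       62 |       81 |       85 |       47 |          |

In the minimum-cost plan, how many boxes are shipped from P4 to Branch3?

Solving gives:
  P1 to Branch2: 19 boxes
  P2 to Branch1: 62 boxes
  P2 to Branch3: 39 boxes
  P3 to Branch2: 62 boxes
  P3 to Branch3: 25 boxes
  P4 to Branch3: 21 boxes
  P4 to Branch4: 47 boxes
Total cost = $1030.
So P4→Branch3 carries 21 boxes.

21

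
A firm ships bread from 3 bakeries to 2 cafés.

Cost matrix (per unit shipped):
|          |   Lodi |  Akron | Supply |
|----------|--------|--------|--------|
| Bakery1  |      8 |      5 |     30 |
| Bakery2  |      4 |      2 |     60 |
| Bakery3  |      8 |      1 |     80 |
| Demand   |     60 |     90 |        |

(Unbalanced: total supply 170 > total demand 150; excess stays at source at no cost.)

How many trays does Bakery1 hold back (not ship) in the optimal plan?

An optimal plan:
  Bakery1 to Akron: 10 × 5 = 50
  Bakery2 to Lodi: 60 × 4 = 240
  Bakery3 to Akron: 80 × 1 = 80
Total cost = 370.
Bakery1 ships 10 of its 30, leaving 20.

20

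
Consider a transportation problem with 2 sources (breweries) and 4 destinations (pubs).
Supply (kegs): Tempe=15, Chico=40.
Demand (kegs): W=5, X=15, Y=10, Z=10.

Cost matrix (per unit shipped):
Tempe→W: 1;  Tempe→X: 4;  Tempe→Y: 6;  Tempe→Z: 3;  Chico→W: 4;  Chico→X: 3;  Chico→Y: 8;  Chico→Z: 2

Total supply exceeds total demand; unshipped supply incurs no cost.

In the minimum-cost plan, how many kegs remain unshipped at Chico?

Minimum-cost shipments:
  Tempe→W: 5 × 1 = 5
  Tempe→Y: 10 × 6 = 60
  Chico→X: 15 × 3 = 45
  Chico→Z: 10 × 2 = 20
Total cost = 130.
Chico ships 25 of its 40, leaving 15.

15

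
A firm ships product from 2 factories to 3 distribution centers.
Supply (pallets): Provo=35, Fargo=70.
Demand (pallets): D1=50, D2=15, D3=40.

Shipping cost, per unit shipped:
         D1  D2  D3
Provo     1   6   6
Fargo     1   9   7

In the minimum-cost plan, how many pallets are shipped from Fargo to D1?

50

Optimal shipments:
  Provo→D2: 15 × 6 = 90
  Provo→D3: 20 × 6 = 120
  Fargo→D1: 50 × 1 = 50
  Fargo→D3: 20 × 7 = 140
Total cost = 400.
So Fargo→D1 carries 50 pallets.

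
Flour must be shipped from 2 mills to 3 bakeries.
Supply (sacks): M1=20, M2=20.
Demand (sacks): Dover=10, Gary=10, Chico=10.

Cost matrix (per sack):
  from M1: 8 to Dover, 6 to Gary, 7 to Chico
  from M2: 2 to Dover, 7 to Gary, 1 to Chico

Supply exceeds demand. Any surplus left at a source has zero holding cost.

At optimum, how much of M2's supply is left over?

0

An optimal plan:
  M1→Gary: 10 × 6 = 60
  M2→Dover: 10 × 2 = 20
  M2→Chico: 10 × 1 = 10
Total cost = 90.
M2 ships 20 of its 20, leaving 0.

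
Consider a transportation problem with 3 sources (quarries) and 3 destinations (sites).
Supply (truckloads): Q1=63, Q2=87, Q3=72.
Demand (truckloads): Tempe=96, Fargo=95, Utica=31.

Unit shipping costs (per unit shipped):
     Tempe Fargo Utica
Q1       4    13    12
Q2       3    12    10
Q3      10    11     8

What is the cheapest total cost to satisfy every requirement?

1698

Optimal allocation:
  Q1→Tempe: 9 × 4 = 36
  Q1→Fargo: 54 × 13 = 702
  Q2→Tempe: 87 × 3 = 261
  Q3→Fargo: 41 × 11 = 451
  Q3→Utica: 31 × 8 = 248
Total = 36 + 702 + 261 + 451 + 248 = 1698.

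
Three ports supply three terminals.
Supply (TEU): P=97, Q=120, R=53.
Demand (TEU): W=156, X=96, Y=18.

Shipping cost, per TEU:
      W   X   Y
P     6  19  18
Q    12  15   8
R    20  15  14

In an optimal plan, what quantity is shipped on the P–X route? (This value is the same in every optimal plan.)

The minimum-cost plan:
  P→W: 97 TEU
  Q→W: 59 TEU
  Q→X: 43 TEU
  Q→Y: 18 TEU
  R→X: 53 TEU
Total cost = 2874.
The route P→X is not used.

0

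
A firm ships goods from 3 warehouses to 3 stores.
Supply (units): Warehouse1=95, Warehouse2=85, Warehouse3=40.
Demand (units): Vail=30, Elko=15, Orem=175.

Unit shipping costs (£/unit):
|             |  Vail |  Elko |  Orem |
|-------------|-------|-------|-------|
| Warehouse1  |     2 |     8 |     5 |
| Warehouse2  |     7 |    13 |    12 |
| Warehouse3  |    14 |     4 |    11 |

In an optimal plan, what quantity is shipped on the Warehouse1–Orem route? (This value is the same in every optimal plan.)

The minimum-cost plan:
  Warehouse1->Orem: 95 × £5 = £475
  Warehouse2->Vail: 30 × £7 = £210
  Warehouse2->Orem: 55 × £12 = £660
  Warehouse3->Elko: 15 × £4 = £60
  Warehouse3->Orem: 25 × £11 = £275
Total cost = £1680.
So Warehouse1→Orem carries 95 units.

95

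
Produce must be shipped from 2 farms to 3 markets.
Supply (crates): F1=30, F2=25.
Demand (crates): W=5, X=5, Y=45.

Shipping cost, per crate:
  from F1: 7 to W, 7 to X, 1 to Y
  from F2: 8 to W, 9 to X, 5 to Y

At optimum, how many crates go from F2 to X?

5

Solving gives:
  F1 to Y: 30 crates
  F2 to W: 5 crates
  F2 to X: 5 crates
  F2 to Y: 15 crates
Total cost = 190.
So F2→X carries 5 crates.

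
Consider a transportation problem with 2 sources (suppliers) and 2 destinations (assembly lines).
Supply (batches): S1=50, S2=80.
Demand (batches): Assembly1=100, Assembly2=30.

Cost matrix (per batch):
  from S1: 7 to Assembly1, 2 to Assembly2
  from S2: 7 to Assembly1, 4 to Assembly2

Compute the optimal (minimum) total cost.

A cheapest plan:
  S1 to Assembly1: 20 batches
  S1 to Assembly2: 30 batches
  S2 to Assembly1: 80 batches
Total cost = 760.

760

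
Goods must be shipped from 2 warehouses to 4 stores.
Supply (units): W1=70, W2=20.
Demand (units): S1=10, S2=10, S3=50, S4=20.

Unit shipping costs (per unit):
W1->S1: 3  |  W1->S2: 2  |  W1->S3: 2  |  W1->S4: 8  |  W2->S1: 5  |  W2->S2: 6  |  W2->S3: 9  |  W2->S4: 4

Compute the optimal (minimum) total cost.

230

Optimal allocation:
  W1–S1: 10 × 3 = 30
  W1–S2: 10 × 2 = 20
  W1–S3: 50 × 2 = 100
  W2–S4: 20 × 4 = 80
Total = 30 + 20 + 100 + 80 = 230.
(Supply check: W1 ships 70; W2 ships 20.)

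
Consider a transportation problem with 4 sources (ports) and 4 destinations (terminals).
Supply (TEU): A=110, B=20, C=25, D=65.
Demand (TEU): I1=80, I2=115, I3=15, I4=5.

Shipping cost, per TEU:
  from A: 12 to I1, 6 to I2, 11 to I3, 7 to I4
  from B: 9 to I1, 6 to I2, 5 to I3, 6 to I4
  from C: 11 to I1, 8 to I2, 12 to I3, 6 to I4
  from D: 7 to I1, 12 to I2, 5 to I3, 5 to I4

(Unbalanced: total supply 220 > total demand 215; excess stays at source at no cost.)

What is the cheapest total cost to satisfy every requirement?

Optimal allocation:
  A to I2: 110 × 6 = 660
  B to I2: 5 × 6 = 30
  B to I3: 15 × 5 = 75
  C to I1: 15 × 11 = 165
  C to I4: 5 × 6 = 30
  D to I1: 65 × 7 = 455
Total = 660 + 30 + 75 + 165 + 30 + 455 = 1415.
(Supply check: A ships 110; B ships 20; C ships 20; D ships 65.)

1415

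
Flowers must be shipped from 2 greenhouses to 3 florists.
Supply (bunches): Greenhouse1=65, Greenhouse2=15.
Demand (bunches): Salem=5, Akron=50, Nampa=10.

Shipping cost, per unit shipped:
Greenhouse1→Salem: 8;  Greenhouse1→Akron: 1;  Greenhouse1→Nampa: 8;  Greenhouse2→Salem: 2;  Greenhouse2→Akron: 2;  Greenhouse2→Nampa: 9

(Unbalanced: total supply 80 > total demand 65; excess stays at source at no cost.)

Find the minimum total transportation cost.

Optimal allocation:
  Greenhouse1 to Akron: 50 × 1 = 50
  Greenhouse1 to Nampa: 10 × 8 = 80
  Greenhouse2 to Salem: 5 × 2 = 10
Total = 50 + 80 + 10 = 140.
(Supply check: Greenhouse1 ships 60; Greenhouse2 ships 5.)

140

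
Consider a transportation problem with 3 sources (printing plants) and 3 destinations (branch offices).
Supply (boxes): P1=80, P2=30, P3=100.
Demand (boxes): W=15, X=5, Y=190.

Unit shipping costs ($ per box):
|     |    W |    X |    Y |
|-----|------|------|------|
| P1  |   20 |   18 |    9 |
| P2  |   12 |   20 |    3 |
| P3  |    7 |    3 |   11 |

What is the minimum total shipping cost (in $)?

One minimum-cost allocation:
  P1 to Y: 80 × $9 = $720
  P2 to Y: 30 × $3 = $90
  P3 to W: 15 × $7 = $105
  P3 to X: 5 × $3 = $15
  P3 to Y: 80 × $11 = $880
Total = 720 + 90 + 105 + 15 + 880 = $1810.

1810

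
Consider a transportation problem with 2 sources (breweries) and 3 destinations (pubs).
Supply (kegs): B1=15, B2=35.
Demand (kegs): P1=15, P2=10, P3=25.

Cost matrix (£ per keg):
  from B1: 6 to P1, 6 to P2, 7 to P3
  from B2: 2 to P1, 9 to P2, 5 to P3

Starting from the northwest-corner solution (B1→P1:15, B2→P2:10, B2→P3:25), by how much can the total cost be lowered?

Current plan cost = 15·6 + 10·9 + 25·5 = £305.
Optimal plan:
  B1->P2: 10 × £6 = £60
  B1->P3: 5 × £7 = £35
  B2->P1: 15 × £2 = £30
  B2->P3: 20 × £5 = £100
Optimal cost = £225.
Saving = 305 − 225 = £80.

80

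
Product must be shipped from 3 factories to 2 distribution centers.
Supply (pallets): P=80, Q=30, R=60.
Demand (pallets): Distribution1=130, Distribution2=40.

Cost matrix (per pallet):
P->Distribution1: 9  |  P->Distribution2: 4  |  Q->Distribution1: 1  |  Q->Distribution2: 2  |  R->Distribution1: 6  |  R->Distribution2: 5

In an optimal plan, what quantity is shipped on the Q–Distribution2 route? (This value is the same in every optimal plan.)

Solving gives:
  P→Distribution1: 40 pallets
  P→Distribution2: 40 pallets
  Q→Distribution1: 30 pallets
  R→Distribution1: 60 pallets
Total cost = 910.
The route Q→Distribution2 is not used.

0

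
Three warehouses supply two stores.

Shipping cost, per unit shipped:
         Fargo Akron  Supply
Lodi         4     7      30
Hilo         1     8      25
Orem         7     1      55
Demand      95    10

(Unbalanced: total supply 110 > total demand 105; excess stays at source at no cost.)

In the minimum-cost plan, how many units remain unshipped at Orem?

5

Minimum-cost shipments:
  Lodi to Fargo: 30 × 4 = 120
  Hilo to Fargo: 25 × 1 = 25
  Orem to Fargo: 40 × 7 = 280
  Orem to Akron: 10 × 1 = 10
Total cost = 435.
Orem ships 50 of its 55, leaving 5.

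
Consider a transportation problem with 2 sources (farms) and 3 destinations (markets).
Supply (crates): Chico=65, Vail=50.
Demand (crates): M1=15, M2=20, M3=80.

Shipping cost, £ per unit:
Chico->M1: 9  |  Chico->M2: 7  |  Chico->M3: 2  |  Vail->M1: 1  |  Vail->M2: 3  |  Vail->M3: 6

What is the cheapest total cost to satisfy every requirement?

295

One minimum-cost allocation:
  Chico to M3: 65 crates
  Vail to M1: 15 crates
  Vail to M2: 20 crates
  Vail to M3: 15 crates
Total cost = £295.
(Supply check: Chico ships 65; Vail ships 50.)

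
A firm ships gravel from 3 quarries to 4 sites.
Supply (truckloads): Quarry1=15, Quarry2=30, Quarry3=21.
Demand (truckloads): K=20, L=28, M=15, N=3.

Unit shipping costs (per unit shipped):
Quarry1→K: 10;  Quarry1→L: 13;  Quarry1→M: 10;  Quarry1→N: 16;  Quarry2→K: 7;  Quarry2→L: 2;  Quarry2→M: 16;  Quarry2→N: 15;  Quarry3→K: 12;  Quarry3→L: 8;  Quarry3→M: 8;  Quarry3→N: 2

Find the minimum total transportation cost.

382

An optimal shipping plan:
  Quarry1→K: 15 × 10 = 150
  Quarry2→K: 2 × 7 = 14
  Quarry2→L: 28 × 2 = 56
  Quarry3→K: 3 × 12 = 36
  Quarry3→M: 15 × 8 = 120
  Quarry3→N: 3 × 2 = 6
Total = 150 + 14 + 56 + 36 + 120 + 6 = 382.
(Supply check: Quarry1 ships 15; Quarry2 ships 30; Quarry3 ships 21.)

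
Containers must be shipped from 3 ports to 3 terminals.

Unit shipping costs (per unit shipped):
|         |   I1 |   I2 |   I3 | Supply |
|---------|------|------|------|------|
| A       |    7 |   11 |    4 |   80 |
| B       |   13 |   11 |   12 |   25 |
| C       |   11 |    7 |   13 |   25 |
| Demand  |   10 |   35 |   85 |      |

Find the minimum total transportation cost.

One minimum-cost allocation:
  A→I3: 80 × 4 = 320
  B→I1: 10 × 13 = 130
  B→I2: 10 × 11 = 110
  B→I3: 5 × 12 = 60
  C→I2: 25 × 7 = 175
Total = 320 + 130 + 110 + 60 + 175 = 795.
(Supply check: A ships 80; B ships 25; C ships 25.)

795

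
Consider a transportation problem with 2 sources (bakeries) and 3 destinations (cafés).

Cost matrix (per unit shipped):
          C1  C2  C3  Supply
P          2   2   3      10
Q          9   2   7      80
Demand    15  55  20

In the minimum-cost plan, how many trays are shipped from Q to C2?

The minimum-cost plan:
  P–C1: 10 × 2 = 20
  Q–C1: 5 × 9 = 45
  Q–C2: 55 × 2 = 110
  Q–C3: 20 × 7 = 140
Total cost = 315.
So Q→C2 carries 55 trays.

55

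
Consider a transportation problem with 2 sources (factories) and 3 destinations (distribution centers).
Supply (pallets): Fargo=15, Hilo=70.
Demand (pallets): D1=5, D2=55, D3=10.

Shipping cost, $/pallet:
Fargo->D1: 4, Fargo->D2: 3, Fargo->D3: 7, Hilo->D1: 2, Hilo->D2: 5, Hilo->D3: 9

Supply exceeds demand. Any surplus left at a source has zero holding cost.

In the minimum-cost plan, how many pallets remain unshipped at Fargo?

0

An optimal plan:
  Fargo->D2: 15 pallets
  Hilo->D1: 5 pallets
  Hilo->D2: 40 pallets
  Hilo->D3: 10 pallets
Total cost = $345.
Fargo ships 15 of its 15, leaving 0.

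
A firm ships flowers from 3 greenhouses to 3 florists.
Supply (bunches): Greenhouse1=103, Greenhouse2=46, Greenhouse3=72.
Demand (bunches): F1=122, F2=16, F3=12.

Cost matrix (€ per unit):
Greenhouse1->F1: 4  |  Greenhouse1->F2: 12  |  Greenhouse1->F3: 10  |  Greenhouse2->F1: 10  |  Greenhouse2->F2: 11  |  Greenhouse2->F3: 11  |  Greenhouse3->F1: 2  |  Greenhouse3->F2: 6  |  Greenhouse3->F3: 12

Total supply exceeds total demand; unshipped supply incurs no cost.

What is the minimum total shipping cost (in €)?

592

One minimum-cost allocation:
  Greenhouse1–F1: 66 bunches
  Greenhouse1–F3: 12 bunches
  Greenhouse3–F1: 56 bunches
  Greenhouse3–F2: 16 bunches
Total cost = €592.
(Supply check: Greenhouse1 ships 78; Greenhouse2 ships 0; Greenhouse3 ships 72.)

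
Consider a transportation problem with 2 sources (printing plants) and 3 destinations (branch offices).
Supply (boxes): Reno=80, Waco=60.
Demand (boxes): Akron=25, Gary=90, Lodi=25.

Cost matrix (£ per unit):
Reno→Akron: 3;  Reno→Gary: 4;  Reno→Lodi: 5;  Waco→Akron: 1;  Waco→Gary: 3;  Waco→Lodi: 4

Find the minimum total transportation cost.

One minimum-cost allocation:
  Reno->Gary: 55 × £4 = £220
  Reno->Lodi: 25 × £5 = £125
  Waco->Akron: 25 × £1 = £25
  Waco->Gary: 35 × £3 = £105
Total = 220 + 125 + 25 + 105 = £475.
(Supply check: Reno ships 80; Waco ships 60.)

475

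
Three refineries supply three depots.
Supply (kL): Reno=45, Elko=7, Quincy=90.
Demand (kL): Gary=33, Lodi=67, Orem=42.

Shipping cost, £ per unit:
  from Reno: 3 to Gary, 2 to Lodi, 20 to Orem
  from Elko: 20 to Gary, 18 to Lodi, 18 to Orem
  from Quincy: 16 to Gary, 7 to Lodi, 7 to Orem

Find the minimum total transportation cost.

879

One minimum-cost allocation:
  Reno->Gary: 33 × £3 = £99
  Reno->Lodi: 12 × £2 = £24
  Elko->Orem: 7 × £18 = £126
  Quincy->Lodi: 55 × £7 = £385
  Quincy->Orem: 35 × £7 = £245
Total = 99 + 24 + 126 + 385 + 245 = £879.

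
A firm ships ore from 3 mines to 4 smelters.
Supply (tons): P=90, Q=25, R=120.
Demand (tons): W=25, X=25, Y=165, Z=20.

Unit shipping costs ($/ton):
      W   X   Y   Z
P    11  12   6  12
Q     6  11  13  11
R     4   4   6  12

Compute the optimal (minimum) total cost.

1420

Optimal allocation:
  P to Y: 90 × $6 = $540
  Q to W: 5 × $6 = $30
  Q to Z: 20 × $11 = $220
  R to W: 20 × $4 = $80
  R to X: 25 × $4 = $100
  R to Y: 75 × $6 = $450
Total = 540 + 30 + 220 + 80 + 100 + 450 = $1420.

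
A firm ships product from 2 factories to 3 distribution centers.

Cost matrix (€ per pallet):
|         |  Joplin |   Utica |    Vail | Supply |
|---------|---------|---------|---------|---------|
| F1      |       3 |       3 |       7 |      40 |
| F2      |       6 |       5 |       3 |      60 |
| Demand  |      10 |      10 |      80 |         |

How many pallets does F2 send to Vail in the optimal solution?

The minimum-cost plan:
  F1->Joplin: 10 × €3 = €30
  F1->Utica: 10 × €3 = €30
  F1->Vail: 20 × €7 = €140
  F2->Vail: 60 × €3 = €180
Total cost = €380.
So F2→Vail carries 60 pallets.

60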